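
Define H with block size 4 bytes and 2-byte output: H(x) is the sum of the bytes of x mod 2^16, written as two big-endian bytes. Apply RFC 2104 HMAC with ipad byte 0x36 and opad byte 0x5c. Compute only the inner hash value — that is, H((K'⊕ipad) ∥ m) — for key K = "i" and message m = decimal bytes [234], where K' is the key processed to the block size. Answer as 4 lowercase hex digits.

01eb

Key "i" = 69 is 1 byte ≤ B = 4; zero-pad to 4 bytes: K' = 69 00 00 00.
K' ⊕ ipad = 5f 36 36 36.
Inner input = 5f 36 36 36 ∥ ea.
Inner hash: sum = 95+54+54+54+234 = 491 → 01 eb.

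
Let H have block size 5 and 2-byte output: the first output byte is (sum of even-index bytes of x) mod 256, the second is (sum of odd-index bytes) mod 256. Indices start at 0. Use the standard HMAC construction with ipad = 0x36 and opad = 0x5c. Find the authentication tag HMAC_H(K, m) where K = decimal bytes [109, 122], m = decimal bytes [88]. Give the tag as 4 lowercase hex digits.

Key decimal bytes [109, 122] = 6d 7a is 2 bytes ≤ B = 5; zero-pad to 5 bytes: K' = 6d 7a 00 00 00.
K' ⊕ ipad = 5b 4c 36 36 36.  K' ⊕ opad = 31 26 5c 5c 5c.
Inner input = (K'⊕ipad) ∥ m = 5b 4c 36 36 36 ∥ 58.
Inner hash: even-index sum = 199 mod 256 = 199; odd-index sum = 218 mod 256 = 218 → c7 da.
Outer input = (K'⊕opad) ∥ inner = 31 26 5c 5c 5c ∥ c7 da.
Outer hash (tag): even-index sum = 451 mod 256 = 195; odd-index sum = 329 mod 256 = 73 → c3 49.

c349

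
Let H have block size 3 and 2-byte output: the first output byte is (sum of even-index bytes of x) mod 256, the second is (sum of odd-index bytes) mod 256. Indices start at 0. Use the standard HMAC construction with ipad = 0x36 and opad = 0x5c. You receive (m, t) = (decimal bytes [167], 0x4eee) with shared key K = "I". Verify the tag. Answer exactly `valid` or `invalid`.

Key "I" = 49 is 1 byte ≤ B = 3; zero-pad to 3 bytes: K' = 49 00 00.
K' ⊕ ipad = 7f 36 36; K' ⊕ opad = 15 5c 5c.
Inner hash: even-index sum = 181 mod 256 = 181; odd-index sum = 221 mod 256 = 221 → b5 dd.
Outer hash (recomputed tag): even-index sum = 334 mod 256 = 78; odd-index sum = 273 mod 256 = 17 → 4e 11.
Recomputed tag = 4e11; claimed = 4eee → mismatch.

invalid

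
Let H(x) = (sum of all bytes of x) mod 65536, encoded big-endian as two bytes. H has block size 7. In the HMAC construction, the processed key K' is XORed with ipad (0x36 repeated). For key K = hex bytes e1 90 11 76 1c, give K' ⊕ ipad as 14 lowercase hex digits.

d7a627402a3636

Key hex bytes e1 90 11 76 1c is 5 bytes ≤ B = 7; zero-pad to 7 bytes: K' = e1 90 11 76 1c 00 00.
XOR each byte with 0x36: e1⊕36=d7, 90⊕36=a6, 11⊕36=27, 76⊕36=40, 1c⊕36=2a, 00⊕36=36, 00⊕36=36.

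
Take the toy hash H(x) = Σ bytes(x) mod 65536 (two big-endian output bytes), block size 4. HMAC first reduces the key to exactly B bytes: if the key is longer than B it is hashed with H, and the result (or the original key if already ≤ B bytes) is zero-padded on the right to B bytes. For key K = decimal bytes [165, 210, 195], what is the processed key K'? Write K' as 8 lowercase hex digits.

Key decimal bytes [165, 210, 195] = a5 d2 c3 is 3 bytes ≤ B = 4; zero-pad to 4 bytes: K' = a5 d2 c3 00.

a5d2c300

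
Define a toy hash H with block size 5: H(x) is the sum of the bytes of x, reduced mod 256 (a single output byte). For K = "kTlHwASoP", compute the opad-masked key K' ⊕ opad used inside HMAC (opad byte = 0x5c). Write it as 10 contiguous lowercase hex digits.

Key "kTlHwASoP" = 6b 54 6c 48 77 41 53 6f 50 is 9 bytes > B = 5, so hash it first: H(key) = 3d, then zero-pad to 5 bytes: K' = 3d 00 00 00 00.
XOR each byte with 0x5c: 3d⊕5c=61, 00⊕5c=5c, 00⊕5c=5c, 00⊕5c=5c, 00⊕5c=5c.

615c5c5c5c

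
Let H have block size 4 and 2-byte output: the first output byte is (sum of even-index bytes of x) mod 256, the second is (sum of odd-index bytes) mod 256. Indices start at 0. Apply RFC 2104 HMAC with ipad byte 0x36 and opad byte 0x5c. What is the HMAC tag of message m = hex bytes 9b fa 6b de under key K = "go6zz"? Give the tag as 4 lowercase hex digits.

04fe

Key "go6zz" = 67 6f 36 7a 7a is 5 bytes > B = 4, so hash it first: H(key) = 17 e9, then zero-pad to 4 bytes: K' = 17 e9 00 00.
K' ⊕ ipad = 21 df 36 36.  K' ⊕ opad = 4b b5 5c 5c.
Inner input = (K'⊕ipad) ∥ m = 21 df 36 36 ∥ 9b fa 6b de.
Inner hash: even-index sum = 349 mod 256 = 93; odd-index sum = 749 mod 256 = 237 → 5d ed.
Outer input = (K'⊕opad) ∥ inner = 4b b5 5c 5c ∥ 5d ed.
Outer hash (tag): even-index sum = 260 mod 256 = 4; odd-index sum = 510 mod 256 = 254 → 04 fe.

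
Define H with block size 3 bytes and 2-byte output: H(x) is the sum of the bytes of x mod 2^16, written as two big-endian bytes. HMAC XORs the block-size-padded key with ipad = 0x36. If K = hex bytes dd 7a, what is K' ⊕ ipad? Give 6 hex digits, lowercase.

eb4c36

Key hex bytes dd 7a is 2 bytes ≤ B = 3; zero-pad to 3 bytes: K' = dd 7a 00.
XOR each byte with 0x36: dd⊕36=eb, 7a⊕36=4c, 00⊕36=36.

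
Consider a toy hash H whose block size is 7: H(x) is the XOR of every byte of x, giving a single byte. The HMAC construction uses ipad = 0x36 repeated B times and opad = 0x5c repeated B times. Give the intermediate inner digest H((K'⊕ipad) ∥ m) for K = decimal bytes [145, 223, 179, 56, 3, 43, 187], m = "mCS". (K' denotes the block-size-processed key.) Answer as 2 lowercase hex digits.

Key decimal bytes [145, 223, 179, 56, 3, 43, 187] = 91 df b3 38 03 2b bb is exactly B = 7 bytes: K' = 91 df b3 38 03 2b bb.
K' ⊕ ipad = a7 e9 85 0e 35 1d 8d.
Inner input = a7 e9 85 0e 35 1d 8d ∥ 6d 43 53.
Inner hash: XOR a7⊕e9⊕85⊕0e⊕35⊕1d⊕8d⊕6d⊕43⊕53 = 1d.

1d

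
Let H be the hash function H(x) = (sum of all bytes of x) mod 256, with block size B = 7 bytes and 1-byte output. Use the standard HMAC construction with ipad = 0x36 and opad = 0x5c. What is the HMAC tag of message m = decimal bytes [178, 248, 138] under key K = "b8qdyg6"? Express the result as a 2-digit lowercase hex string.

a0

Key "b8qdyg6" = 62 38 71 64 79 67 36 is exactly B = 7 bytes: K' = 62 38 71 64 79 67 36.
K' ⊕ ipad = 54 0e 47 52 4f 51 00.  K' ⊕ opad = 3e 64 2d 38 25 3b 6a.
Inner input = (K'⊕ipad) ∥ m = 54 0e 47 52 4f 51 00 ∥ b2 f8 8a.
Inner hash: sum = 84+14+71+82+79+81+0+178+248+138 = 975; mod 256 = 207 → cf.
Outer input = (K'⊕opad) ∥ inner = 3e 64 2d 38 25 3b 6a ∥ cf.
Outer hash (tag): sum = 62+100+45+56+37+59+106+207 = 672; mod 256 = 160 → a0.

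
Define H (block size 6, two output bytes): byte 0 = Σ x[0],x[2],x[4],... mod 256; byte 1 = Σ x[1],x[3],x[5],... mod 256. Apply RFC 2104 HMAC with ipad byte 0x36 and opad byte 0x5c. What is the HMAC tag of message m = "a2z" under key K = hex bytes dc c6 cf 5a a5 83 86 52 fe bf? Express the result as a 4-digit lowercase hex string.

Key hex bytes dc c6 cf 5a a5 83 86 52 fe bf is 10 bytes > B = 6, so hash it first: H(key) = d4 b4, then zero-pad to 6 bytes: K' = d4 b4 00 00 00 00.
K' ⊕ ipad = e2 82 36 36 36 36.  K' ⊕ opad = 88 e8 5c 5c 5c 5c.
Inner input = (K'⊕ipad) ∥ m = e2 82 36 36 36 36 ∥ 61 32 7a.
Inner hash: even-index sum = 553 mod 256 = 41; odd-index sum = 288 mod 256 = 32 → 29 20.
Outer input = (K'⊕opad) ∥ inner = 88 e8 5c 5c 5c 5c ∥ 29 20.
Outer hash (tag): even-index sum = 361 mod 256 = 105; odd-index sum = 448 mod 256 = 192 → 69 c0.

69c0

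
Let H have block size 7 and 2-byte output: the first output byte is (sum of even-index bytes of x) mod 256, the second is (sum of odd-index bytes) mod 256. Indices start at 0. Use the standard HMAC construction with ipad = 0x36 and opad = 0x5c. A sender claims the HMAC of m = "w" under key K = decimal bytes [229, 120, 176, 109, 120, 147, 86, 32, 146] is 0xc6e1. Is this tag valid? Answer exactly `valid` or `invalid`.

invalid

Key decimal bytes [229, 120, 176, 109, 120, 147, 86, 32, 146] = e5 78 b0 6d 78 93 56 20 92 is 9 bytes > B = 7, so hash it first: H(key) = f5 98, then zero-pad to 7 bytes: K' = f5 98 00 00 00 00 00.
K' ⊕ ipad = c3 ae 36 36 36 36 36; K' ⊕ opad = a9 c4 5c 5c 5c 5c 5c.
Inner hash: even-index sum = 357 mod 256 = 101; odd-index sum = 401 mod 256 = 145 → 65 91.
Outer hash (recomputed tag): even-index sum = 590 mod 256 = 78; odd-index sum = 481 mod 256 = 225 → 4e e1.
Recomputed tag = 4ee1; claimed = c6e1 → mismatch.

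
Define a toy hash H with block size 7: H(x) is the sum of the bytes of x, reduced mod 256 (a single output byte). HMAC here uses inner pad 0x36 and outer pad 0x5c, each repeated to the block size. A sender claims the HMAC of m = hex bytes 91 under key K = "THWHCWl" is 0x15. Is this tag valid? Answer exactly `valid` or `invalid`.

valid

Key "THWHCWl" = 54 48 57 48 43 57 6c is exactly B = 7 bytes: K' = 54 48 57 48 43 57 6c.
K' ⊕ ipad = 62 7e 61 7e 75 61 5a; K' ⊕ opad = 08 14 0b 14 1f 0b 30.
Inner hash: sum = 98+126+97+126+117+97+90+145 = 896; mod 256 = 128 → 80.
Outer hash (recomputed tag): sum = 8+20+11+20+31+11+48+128 = 277; mod 256 = 21 → 15.
Recomputed tag = 15; claimed = 15 → match.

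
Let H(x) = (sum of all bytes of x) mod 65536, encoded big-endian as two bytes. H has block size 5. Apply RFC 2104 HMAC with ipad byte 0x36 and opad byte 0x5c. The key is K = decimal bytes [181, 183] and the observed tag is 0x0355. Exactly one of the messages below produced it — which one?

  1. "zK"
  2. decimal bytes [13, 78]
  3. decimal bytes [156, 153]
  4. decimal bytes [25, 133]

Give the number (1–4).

1

Key decimal bytes [181, 183] = b5 b7 is 2 bytes ≤ B = 5; zero-pad to 5 bytes: K' = b5 b7 00 00 00.
K' ⊕ ipad = 83 81 36 36 36; K' ⊕ opad = e9 eb 5c 5c 5c.
m1: inner = H(83 81 36 36 36 7a 4b) = 02 6b; tag = H(e9 eb 5c 5c 5c 02 6b) = 0355 ← matches
m2: inner = H(83 81 36 36 36 0d 4e) = 02 01; tag = H(e9 eb 5c 5c 5c 02 01) = 02eb
m3: inner = H(83 81 36 36 36 9c 99) = 02 db; tag = H(e9 eb 5c 5c 5c 02 db) = 03c5
m4: inner = H(83 81 36 36 36 19 85) = 02 44; tag = H(e9 eb 5c 5c 5c 02 44) = 032e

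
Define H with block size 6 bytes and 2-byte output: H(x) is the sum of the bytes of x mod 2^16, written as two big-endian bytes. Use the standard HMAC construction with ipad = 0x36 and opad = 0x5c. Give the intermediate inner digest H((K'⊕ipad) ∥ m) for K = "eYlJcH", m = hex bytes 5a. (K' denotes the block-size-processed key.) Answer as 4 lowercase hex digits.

Key "eYlJcH" = 65 59 6c 4a 63 48 is exactly B = 6 bytes: K' = 65 59 6c 4a 63 48.
K' ⊕ ipad = 53 6f 5a 7c 55 7e.
Inner input = 53 6f 5a 7c 55 7e ∥ 5a.
Inner hash: sum = 83+111+90+124+85+126+90 = 709 → 02 c5.

02c5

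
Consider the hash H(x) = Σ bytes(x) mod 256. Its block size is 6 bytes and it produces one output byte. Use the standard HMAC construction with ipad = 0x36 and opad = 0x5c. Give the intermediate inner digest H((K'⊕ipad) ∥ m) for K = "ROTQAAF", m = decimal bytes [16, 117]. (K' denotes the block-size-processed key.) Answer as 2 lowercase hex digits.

Key "ROTQAAF" = 52 4f 54 51 41 41 46 is 7 bytes > B = 6, so hash it first: H(key) = 0e, then zero-pad to 6 bytes: K' = 0e 00 00 00 00 00.
K' ⊕ ipad = 38 36 36 36 36 36.
Inner input = 38 36 36 36 36 36 ∥ 10 75.
Inner hash: sum = 56+54+54+54+54+54+16+117 = 459; mod 256 = 203 → cb.

cb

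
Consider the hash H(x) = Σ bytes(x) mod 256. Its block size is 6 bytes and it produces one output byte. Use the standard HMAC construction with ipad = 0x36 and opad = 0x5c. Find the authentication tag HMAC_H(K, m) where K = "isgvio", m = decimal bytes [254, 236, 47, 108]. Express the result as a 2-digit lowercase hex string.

a3

Key "isgvio" = 69 73 67 76 69 6f is exactly B = 6 bytes: K' = 69 73 67 76 69 6f.
K' ⊕ ipad = 5f 45 51 40 5f 59.  K' ⊕ opad = 35 2f 3b 2a 35 33.
Inner input = (K'⊕ipad) ∥ m = 5f 45 51 40 5f 59 ∥ fe ec 2f 6c.
Inner hash: sum = 95+69+81+64+95+89+254+236+47+108 = 1138; mod 256 = 114 → 72.
Outer input = (K'⊕opad) ∥ inner = 35 2f 3b 2a 35 33 ∥ 72.
Outer hash (tag): sum = 53+47+59+42+53+51+114 = 419; mod 256 = 163 → a3.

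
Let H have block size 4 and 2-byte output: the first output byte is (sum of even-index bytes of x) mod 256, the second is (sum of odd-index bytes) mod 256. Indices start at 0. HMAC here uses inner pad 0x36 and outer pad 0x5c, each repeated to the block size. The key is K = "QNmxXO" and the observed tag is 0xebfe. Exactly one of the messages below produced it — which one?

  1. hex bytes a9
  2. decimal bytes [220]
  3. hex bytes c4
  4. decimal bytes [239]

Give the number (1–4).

4

Key "QNmxXO" = 51 4e 6d 78 58 4f is 6 bytes > B = 4, so hash it first: H(key) = 16 15, then zero-pad to 4 bytes: K' = 16 15 00 00.
K' ⊕ ipad = 20 23 36 36; K' ⊕ opad = 4a 49 5c 5c.
m1: inner = H(20 23 36 36 a9) = ff 59; tag = H(4a 49 5c 5c ff 59) = a5fe
m2: inner = H(20 23 36 36 dc) = 32 59; tag = H(4a 49 5c 5c 32 59) = d8fe
m3: inner = H(20 23 36 36 c4) = 1a 59; tag = H(4a 49 5c 5c 1a 59) = c0fe
m4: inner = H(20 23 36 36 ef) = 45 59; tag = H(4a 49 5c 5c 45 59) = ebfe ← matches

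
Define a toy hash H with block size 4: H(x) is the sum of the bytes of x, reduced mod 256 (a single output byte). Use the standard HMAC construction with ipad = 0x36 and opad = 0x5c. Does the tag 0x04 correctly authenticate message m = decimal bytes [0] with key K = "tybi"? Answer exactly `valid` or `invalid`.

valid

Key "tybi" = 74 79 62 69 is exactly B = 4 bytes: K' = 74 79 62 69.
K' ⊕ ipad = 42 4f 54 5f; K' ⊕ opad = 28 25 3e 35.
Inner hash: sum = 66+79+84+95+0 = 324; mod 256 = 68 → 44.
Outer hash (recomputed tag): sum = 40+37+62+53+68 = 260; mod 256 = 4 → 04.
Recomputed tag = 04; claimed = 04 → match.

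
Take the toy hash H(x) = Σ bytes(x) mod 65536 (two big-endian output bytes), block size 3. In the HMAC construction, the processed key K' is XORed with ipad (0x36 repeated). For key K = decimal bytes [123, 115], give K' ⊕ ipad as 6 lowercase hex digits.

4d4536

Key decimal bytes [123, 115] = 7b 73 is 2 bytes ≤ B = 3; zero-pad to 3 bytes: K' = 7b 73 00.
XOR each byte with 0x36: 7b⊕36=4d, 73⊕36=45, 00⊕36=36.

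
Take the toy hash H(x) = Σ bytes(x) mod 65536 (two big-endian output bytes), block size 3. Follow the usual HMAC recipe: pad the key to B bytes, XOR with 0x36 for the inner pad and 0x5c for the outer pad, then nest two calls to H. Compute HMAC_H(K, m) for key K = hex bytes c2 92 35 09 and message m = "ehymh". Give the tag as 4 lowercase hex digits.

01b6

Key hex bytes c2 92 35 09 is 4 bytes > B = 3, so hash it first: H(key) = 01 92, then zero-pad to 3 bytes: K' = 01 92 00.
K' ⊕ ipad = 37 a4 36.  K' ⊕ opad = 5d ce 5c.
Inner input = (K'⊕ipad) ∥ m = 37 a4 36 ∥ 65 68 79 6d 68.
Inner hash: sum = 55+164+54+101+104+121+109+104 = 812 → 03 2c.
Outer input = (K'⊕opad) ∥ inner = 5d ce 5c ∥ 03 2c.
Outer hash (tag): sum = 93+206+92+3+44 = 438 → 01 b6.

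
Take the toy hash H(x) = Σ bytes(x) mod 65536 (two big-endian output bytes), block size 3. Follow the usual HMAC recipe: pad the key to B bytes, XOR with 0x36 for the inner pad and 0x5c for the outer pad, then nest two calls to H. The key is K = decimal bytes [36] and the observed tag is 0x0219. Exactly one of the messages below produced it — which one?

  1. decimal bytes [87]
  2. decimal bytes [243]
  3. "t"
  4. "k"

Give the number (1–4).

Key decimal bytes [36] = 24 is 1 byte ≤ B = 3; zero-pad to 3 bytes: K' = 24 00 00.
K' ⊕ ipad = 12 36 36; K' ⊕ opad = 78 5c 5c.
m1: inner = H(12 36 36 57) = 00 d5; tag = H(78 5c 5c 00 d5) = 0205
m2: inner = H(12 36 36 f3) = 01 71; tag = H(78 5c 5c 01 71) = 01a2
m3: inner = H(12 36 36 74) = 00 f2; tag = H(78 5c 5c 00 f2) = 0222
m4: inner = H(12 36 36 6b) = 00 e9; tag = H(78 5c 5c 00 e9) = 0219 ← matches

4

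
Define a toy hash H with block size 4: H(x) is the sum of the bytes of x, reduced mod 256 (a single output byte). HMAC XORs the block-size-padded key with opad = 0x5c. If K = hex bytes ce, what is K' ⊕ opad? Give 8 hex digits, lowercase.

Key hex bytes ce is 1 byte ≤ B = 4; zero-pad to 4 bytes: K' = ce 00 00 00.
XOR each byte with 0x5c: ce⊕5c=92, 00⊕5c=5c, 00⊕5c=5c, 00⊕5c=5c.

925c5c5c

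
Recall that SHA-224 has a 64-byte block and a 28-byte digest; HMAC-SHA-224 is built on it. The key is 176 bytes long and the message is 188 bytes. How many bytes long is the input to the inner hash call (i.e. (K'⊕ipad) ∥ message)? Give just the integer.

Key is 176 > 64 bytes, so it is hashed to 28 bytes then zero-padded to 64: |K'| = 64.
Inner input = (K'⊕ipad) ∥ m → 64 + 188 = 252 bytes.

252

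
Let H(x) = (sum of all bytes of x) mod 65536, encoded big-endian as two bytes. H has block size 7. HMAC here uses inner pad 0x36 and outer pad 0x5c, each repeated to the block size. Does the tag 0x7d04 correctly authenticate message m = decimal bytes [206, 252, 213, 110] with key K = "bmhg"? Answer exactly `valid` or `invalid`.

invalid

Key "bmhg" = 62 6d 68 67 is 4 bytes ≤ B = 7; zero-pad to 7 bytes: K' = 62 6d 68 67 00 00 00.
K' ⊕ ipad = 54 5b 5e 51 36 36 36; K' ⊕ opad = 3e 31 34 3b 5c 5c 5c.
Inner hash: sum = 84+91+94+81+54+54+54+206+252+213+110 = 1293 → 05 0d.
Outer hash (recomputed tag): sum = 62+49+52+59+92+92+92+5+13 = 516 → 02 04.
Recomputed tag = 0204; claimed = 7d04 → mismatch.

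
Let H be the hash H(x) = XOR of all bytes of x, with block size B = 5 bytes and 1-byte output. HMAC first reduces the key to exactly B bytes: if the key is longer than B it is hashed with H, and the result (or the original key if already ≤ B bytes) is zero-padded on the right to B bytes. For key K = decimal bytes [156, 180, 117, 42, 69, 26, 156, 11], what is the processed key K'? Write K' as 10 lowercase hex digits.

bf00000000

|K| = 8 > B = 5, so first hash the key.
H(K): XOR 9c⊕b4⊕75⊕2a⊕45⊕1a⊕9c⊕0b = bf.
Zero-pad H(K) = bf to 5 bytes: K' = bf 00 00 00 00.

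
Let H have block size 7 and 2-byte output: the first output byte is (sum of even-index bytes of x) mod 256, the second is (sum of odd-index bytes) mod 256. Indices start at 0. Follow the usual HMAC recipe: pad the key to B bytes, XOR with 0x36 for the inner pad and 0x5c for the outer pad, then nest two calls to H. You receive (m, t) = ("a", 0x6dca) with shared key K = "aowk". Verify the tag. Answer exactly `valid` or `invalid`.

valid

Key "aowk" = 61 6f 77 6b is 4 bytes ≤ B = 7; zero-pad to 7 bytes: K' = 61 6f 77 6b 00 00 00.
K' ⊕ ipad = 57 59 41 5d 36 36 36; K' ⊕ opad = 3d 33 2b 37 5c 5c 5c.
Inner hash: even-index sum = 260 mod 256 = 4; odd-index sum = 333 mod 256 = 77 → 04 4d.
Outer hash (recomputed tag): even-index sum = 365 mod 256 = 109; odd-index sum = 202 mod 256 = 202 → 6d ca.
Recomputed tag = 6dca; claimed = 6dca → match.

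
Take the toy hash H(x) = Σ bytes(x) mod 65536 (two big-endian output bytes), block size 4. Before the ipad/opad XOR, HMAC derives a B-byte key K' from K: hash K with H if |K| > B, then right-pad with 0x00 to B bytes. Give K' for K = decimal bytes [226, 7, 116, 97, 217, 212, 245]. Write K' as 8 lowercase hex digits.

|K| = 7 > B = 4, so first hash the key.
H(K): sum = 226+7+116+97+217+212+245 = 1120 → 04 60.
Zero-pad H(K) = 04 60 to 4 bytes: K' = 04 60 00 00.

04600000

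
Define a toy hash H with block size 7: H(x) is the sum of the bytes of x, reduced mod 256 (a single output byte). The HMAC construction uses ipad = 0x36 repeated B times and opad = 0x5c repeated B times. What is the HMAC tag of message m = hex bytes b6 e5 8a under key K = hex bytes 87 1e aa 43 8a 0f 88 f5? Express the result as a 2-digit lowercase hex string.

23

Key hex bytes 87 1e aa 43 8a 0f 88 f5 is 8 bytes > B = 7, so hash it first: H(key) = a8, then zero-pad to 7 bytes: K' = a8 00 00 00 00 00 00.
K' ⊕ ipad = 9e 36 36 36 36 36 36.  K' ⊕ opad = f4 5c 5c 5c 5c 5c 5c.
Inner input = (K'⊕ipad) ∥ m = 9e 36 36 36 36 36 36 ∥ b6 e5 8a.
Inner hash: sum = 158+54+54+54+54+54+54+182+229+138 = 1031; mod 256 = 7 → 07.
Outer input = (K'⊕opad) ∥ inner = f4 5c 5c 5c 5c 5c 5c ∥ 07.
Outer hash (tag): sum = 244+92+92+92+92+92+92+7 = 803; mod 256 = 35 → 23.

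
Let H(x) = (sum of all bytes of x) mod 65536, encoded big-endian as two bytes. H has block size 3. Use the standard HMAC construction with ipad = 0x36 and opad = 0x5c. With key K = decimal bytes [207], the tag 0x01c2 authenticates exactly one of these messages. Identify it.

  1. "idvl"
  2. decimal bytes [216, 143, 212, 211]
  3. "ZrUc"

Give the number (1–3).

2

Key decimal bytes [207] = cf is 1 byte ≤ B = 3; zero-pad to 3 bytes: K' = cf 00 00.
K' ⊕ ipad = f9 36 36; K' ⊕ opad = 93 5c 5c.
m1: inner = H(f9 36 36 69 64 76 6c) = 03 14; tag = H(93 5c 5c 03 14) = 0162
m2: inner = H(f9 36 36 d8 8f d4 d3) = 04 73; tag = H(93 5c 5c 04 73) = 01c2 ← matches
m3: inner = H(f9 36 36 5a 72 55 63) = 02 e9; tag = H(93 5c 5c 02 e9) = 0236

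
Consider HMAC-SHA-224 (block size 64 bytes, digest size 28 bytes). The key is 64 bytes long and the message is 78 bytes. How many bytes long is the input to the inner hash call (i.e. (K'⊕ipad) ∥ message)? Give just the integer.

Key is 64 ≤ 64 bytes, zero-padded: |K'| = 64.
Inner input = (K'⊕ipad) ∥ m → 64 + 78 = 142 bytes.

142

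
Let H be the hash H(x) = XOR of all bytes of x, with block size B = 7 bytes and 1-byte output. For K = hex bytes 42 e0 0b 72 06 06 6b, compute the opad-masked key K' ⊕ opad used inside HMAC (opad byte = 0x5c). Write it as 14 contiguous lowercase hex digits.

1ebc572e5a5a37

Key hex bytes 42 e0 0b 72 06 06 6b is exactly B = 7 bytes: K' = 42 e0 0b 72 06 06 6b.
XOR each byte with 0x5c: 42⊕5c=1e, e0⊕5c=bc, 0b⊕5c=57, 72⊕5c=2e, 06⊕5c=5a, 06⊕5c=5a, 6b⊕5c=37.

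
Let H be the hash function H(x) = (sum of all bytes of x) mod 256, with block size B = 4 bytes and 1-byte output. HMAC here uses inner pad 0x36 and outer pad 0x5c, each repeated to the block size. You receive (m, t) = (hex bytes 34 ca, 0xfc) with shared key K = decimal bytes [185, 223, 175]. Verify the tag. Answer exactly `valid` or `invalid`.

valid

Key decimal bytes [185, 223, 175] = b9 df af is 3 bytes ≤ B = 4; zero-pad to 4 bytes: K' = b9 df af 00.
K' ⊕ ipad = 8f e9 99 36; K' ⊕ opad = e5 83 f3 5c.
Inner hash: sum = 143+233+153+54+52+202 = 837; mod 256 = 69 → 45.
Outer hash (recomputed tag): sum = 229+131+243+92+69 = 764; mod 256 = 252 → fc.
Recomputed tag = fc; claimed = fc → match.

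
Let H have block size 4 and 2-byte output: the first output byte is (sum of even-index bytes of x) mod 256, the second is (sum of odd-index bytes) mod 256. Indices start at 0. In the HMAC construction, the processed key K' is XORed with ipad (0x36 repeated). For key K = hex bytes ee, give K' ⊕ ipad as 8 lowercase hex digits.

d8363636

Key hex bytes ee is 1 byte ≤ B = 4; zero-pad to 4 bytes: K' = ee 00 00 00.
XOR each byte with 0x36: ee⊕36=d8, 00⊕36=36, 00⊕36=36, 00⊕36=36.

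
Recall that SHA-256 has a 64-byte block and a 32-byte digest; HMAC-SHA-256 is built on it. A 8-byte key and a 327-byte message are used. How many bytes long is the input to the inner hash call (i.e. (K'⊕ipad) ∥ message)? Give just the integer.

Key is 8 ≤ 64 bytes, zero-padded: |K'| = 64.
Inner input = (K'⊕ipad) ∥ m → 64 + 327 = 391 bytes.

391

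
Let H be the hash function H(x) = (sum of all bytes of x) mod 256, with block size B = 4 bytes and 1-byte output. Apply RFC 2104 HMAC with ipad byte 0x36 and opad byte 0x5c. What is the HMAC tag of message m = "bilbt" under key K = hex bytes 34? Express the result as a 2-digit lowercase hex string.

Key hex bytes 34 is 1 byte ≤ B = 4; zero-pad to 4 bytes: K' = 34 00 00 00.
K' ⊕ ipad = 02 36 36 36.  K' ⊕ opad = 68 5c 5c 5c.
Inner input = (K'⊕ipad) ∥ m = 02 36 36 36 ∥ 62 69 6c 62 74.
Inner hash: sum = 2+54+54+54+98+105+108+98+116 = 689; mod 256 = 177 → b1.
Outer input = (K'⊕opad) ∥ inner = 68 5c 5c 5c ∥ b1.
Outer hash (tag): sum = 104+92+92+92+177 = 557; mod 256 = 45 → 2d.

2d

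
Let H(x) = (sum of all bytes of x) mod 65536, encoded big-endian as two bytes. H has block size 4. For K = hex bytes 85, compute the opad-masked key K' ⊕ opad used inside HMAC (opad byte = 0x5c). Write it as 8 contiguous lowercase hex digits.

d95c5c5c

Key hex bytes 85 is 1 byte ≤ B = 4; zero-pad to 4 bytes: K' = 85 00 00 00.
XOR each byte with 0x5c: 85⊕5c=d9, 00⊕5c=5c, 00⊕5c=5c, 00⊕5c=5c.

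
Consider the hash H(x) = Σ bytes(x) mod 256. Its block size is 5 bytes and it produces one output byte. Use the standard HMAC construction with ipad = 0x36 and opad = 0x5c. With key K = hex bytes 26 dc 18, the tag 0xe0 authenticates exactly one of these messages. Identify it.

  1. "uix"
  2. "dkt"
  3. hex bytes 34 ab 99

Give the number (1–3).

Key hex bytes 26 dc 18 is 3 bytes ≤ B = 5; zero-pad to 5 bytes: K' = 26 dc 18 00 00.
K' ⊕ ipad = 10 ea 2e 36 36; K' ⊕ opad = 7a 80 44 5c 5c.
m1: inner = H(10 ea 2e 36 36 75 69 78) = ea; tag = H(7a 80 44 5c 5c ea) = e0 ← matches
m2: inner = H(10 ea 2e 36 36 64 6b 74) = d7; tag = H(7a 80 44 5c 5c d7) = cd
m3: inner = H(10 ea 2e 36 36 34 ab 99) = 0c; tag = H(7a 80 44 5c 5c 0c) = 02

1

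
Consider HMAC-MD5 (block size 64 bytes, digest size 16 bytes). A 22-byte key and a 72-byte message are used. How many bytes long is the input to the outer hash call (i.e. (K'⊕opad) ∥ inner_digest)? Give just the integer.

Key is 22 ≤ 64 bytes, zero-padded: |K'| = 64.
Outer input = (K'⊕opad) ∥ H(inner) → 64 + 16 = 80 bytes.

80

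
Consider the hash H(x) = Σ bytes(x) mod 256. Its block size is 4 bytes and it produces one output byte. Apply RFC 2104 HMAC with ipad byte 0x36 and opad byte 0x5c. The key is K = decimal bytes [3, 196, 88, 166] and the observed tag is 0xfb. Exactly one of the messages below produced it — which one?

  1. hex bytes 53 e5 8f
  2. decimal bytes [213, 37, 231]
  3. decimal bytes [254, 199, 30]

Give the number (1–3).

Key decimal bytes [3, 196, 88, 166] = 03 c4 58 a6 is exactly B = 4 bytes: K' = 03 c4 58 a6.
K' ⊕ ipad = 35 f2 6e 90; K' ⊕ opad = 5f 98 04 fa.
m1: inner = H(35 f2 6e 90 53 e5 8f) = ec; tag = H(5f 98 04 fa ec) = e1
m2: inner = H(35 f2 6e 90 d5 25 e7) = 06; tag = H(5f 98 04 fa 06) = fb ← matches
m3: inner = H(35 f2 6e 90 fe c7 1e) = 08; tag = H(5f 98 04 fa 08) = fd

2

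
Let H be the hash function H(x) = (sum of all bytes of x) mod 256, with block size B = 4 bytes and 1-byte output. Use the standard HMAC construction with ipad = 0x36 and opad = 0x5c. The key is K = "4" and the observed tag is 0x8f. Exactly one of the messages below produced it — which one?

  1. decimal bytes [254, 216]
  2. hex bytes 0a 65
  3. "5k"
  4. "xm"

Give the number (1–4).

2

Key "4" = 34 is 1 byte ≤ B = 4; zero-pad to 4 bytes: K' = 34 00 00 00.
K' ⊕ ipad = 02 36 36 36; K' ⊕ opad = 68 5c 5c 5c.
m1: inner = H(02 36 36 36 fe d8) = 7a; tag = H(68 5c 5c 5c 7a) = f6
m2: inner = H(02 36 36 36 0a 65) = 13; tag = H(68 5c 5c 5c 13) = 8f ← matches
m3: inner = H(02 36 36 36 35 6b) = 44; tag = H(68 5c 5c 5c 44) = c0
m4: inner = H(02 36 36 36 78 6d) = 89; tag = H(68 5c 5c 5c 89) = 05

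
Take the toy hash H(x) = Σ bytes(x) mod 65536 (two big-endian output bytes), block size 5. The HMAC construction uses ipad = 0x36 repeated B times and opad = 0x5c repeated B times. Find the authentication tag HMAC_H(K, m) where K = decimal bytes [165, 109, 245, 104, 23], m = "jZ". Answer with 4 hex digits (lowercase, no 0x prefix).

Key decimal bytes [165, 109, 245, 104, 23] = a5 6d f5 68 17 is exactly B = 5 bytes: K' = a5 6d f5 68 17.
K' ⊕ ipad = 93 5b c3 5e 21.  K' ⊕ opad = f9 31 a9 34 4b.
Inner input = (K'⊕ipad) ∥ m = 93 5b c3 5e 21 ∥ 6a 5a.
Inner hash: sum = 147+91+195+94+33+106+90 = 756 → 02 f4.
Outer input = (K'⊕opad) ∥ inner = f9 31 a9 34 4b ∥ 02 f4.
Outer hash (tag): sum = 249+49+169+52+75+2+244 = 840 → 03 48.

0348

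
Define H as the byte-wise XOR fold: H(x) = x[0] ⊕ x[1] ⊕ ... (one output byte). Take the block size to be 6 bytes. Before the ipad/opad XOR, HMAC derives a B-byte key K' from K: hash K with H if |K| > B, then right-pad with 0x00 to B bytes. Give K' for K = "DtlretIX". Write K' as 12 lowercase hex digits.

2e0000000000

|K| = 8 > B = 6, so first hash the key.
H(K): XOR 44⊕74⊕6c⊕72⊕65⊕74⊕49⊕58 = 2e.
Zero-pad H(K) = 2e to 6 bytes: K' = 2e 00 00 00 00 00.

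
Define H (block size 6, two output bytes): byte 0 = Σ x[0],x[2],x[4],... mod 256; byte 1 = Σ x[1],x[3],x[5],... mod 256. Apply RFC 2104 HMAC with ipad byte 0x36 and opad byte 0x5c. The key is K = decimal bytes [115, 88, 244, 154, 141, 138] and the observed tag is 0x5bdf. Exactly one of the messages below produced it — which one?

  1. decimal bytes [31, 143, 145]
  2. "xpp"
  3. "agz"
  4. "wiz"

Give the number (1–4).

Key decimal bytes [115, 88, 244, 154, 141, 138] = 73 58 f4 9a 8d 8a is exactly B = 6 bytes: K' = 73 58 f4 9a 8d 8a.
K' ⊕ ipad = 45 6e c2 ac bb bc; K' ⊕ opad = 2f 04 a8 c6 d1 d6.
m1: inner = H(45 6e c2 ac bb bc 1f 8f 91) = 72 65; tag = H(2f 04 a8 c6 d1 d6 72 65) = 1a05
m2: inner = H(45 6e c2 ac bb bc 78 70 70) = aa 46; tag = H(2f 04 a8 c6 d1 d6 aa 46) = 52e6
m3: inner = H(45 6e c2 ac bb bc 61 67 7a) = 9d 3d; tag = H(2f 04 a8 c6 d1 d6 9d 3d) = 45dd
m4: inner = H(45 6e c2 ac bb bc 77 69 7a) = b3 3f; tag = H(2f 04 a8 c6 d1 d6 b3 3f) = 5bdf ← matches

4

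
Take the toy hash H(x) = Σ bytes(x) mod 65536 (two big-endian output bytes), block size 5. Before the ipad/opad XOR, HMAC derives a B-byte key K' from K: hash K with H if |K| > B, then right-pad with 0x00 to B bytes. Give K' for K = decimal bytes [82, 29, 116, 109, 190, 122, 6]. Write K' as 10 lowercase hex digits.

|K| = 7 > B = 5, so first hash the key.
H(K): sum = 82+29+116+109+190+122+6 = 654 → 02 8e.
Zero-pad H(K) = 02 8e to 5 bytes: K' = 02 8e 00 00 00.

028e000000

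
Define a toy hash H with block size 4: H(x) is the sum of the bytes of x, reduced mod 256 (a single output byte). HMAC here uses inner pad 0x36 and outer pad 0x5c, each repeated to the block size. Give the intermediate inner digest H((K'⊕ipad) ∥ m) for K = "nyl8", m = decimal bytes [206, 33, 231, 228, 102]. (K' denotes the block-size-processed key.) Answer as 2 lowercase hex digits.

Key "nyl8" = 6e 79 6c 38 is exactly B = 4 bytes: K' = 6e 79 6c 38.
K' ⊕ ipad = 58 4f 5a 0e.
Inner input = 58 4f 5a 0e ∥ ce 21 e7 e4 66.
Inner hash: sum = 88+79+90+14+206+33+231+228+102 = 1071; mod 256 = 47 → 2f.

2f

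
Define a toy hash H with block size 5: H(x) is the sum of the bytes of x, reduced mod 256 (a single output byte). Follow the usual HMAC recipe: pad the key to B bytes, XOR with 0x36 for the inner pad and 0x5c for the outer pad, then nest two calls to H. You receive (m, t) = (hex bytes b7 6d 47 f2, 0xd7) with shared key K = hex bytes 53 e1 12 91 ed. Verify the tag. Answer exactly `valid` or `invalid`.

Key hex bytes 53 e1 12 91 ed is exactly B = 5 bytes: K' = 53 e1 12 91 ed.
K' ⊕ ipad = 65 d7 24 a7 db; K' ⊕ opad = 0f bd 4e cd b1.
Inner hash: sum = 101+215+36+167+219+183+109+71+242 = 1343; mod 256 = 63 → 3f.
Outer hash (recomputed tag): sum = 15+189+78+205+177+63 = 727; mod 256 = 215 → d7.
Recomputed tag = d7; claimed = d7 → match.

valid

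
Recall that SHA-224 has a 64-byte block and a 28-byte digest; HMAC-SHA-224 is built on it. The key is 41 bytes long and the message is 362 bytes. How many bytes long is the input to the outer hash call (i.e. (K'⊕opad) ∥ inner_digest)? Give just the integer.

Key is 41 ≤ 64 bytes, zero-padded: |K'| = 64.
Outer input = (K'⊕opad) ∥ H(inner) → 64 + 28 = 92 bytes.

92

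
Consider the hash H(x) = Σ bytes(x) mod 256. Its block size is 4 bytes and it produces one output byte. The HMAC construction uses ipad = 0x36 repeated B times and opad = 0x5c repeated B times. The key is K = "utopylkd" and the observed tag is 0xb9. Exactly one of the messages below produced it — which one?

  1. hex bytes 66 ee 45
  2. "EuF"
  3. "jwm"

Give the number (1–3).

1

Key "utopylkd" = 75 74 6f 70 79 6c 6b 64 is 8 bytes > B = 4, so hash it first: H(key) = 7c, then zero-pad to 4 bytes: K' = 7c 00 00 00.
K' ⊕ ipad = 4a 36 36 36; K' ⊕ opad = 20 5c 5c 5c.
m1: inner = H(4a 36 36 36 66 ee 45) = 85; tag = H(20 5c 5c 5c 85) = b9 ← matches
m2: inner = H(4a 36 36 36 45 75 46) = ec; tag = H(20 5c 5c 5c ec) = 20
m3: inner = H(4a 36 36 36 6a 77 6d) = 3a; tag = H(20 5c 5c 5c 3a) = 6e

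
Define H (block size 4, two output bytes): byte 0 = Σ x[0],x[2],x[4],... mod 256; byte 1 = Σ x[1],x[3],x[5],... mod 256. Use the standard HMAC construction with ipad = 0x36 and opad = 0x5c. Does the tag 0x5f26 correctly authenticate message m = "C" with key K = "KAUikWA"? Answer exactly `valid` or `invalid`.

Key "KAUikWA" = 4b 41 55 69 6b 57 41 is 7 bytes > B = 4, so hash it first: H(key) = 4c 01, then zero-pad to 4 bytes: K' = 4c 01 00 00.
K' ⊕ ipad = 7a 37 36 36; K' ⊕ opad = 10 5d 5c 5c.
Inner hash: even-index sum = 243 mod 256 = 243; odd-index sum = 109 mod 256 = 109 → f3 6d.
Outer hash (recomputed tag): even-index sum = 351 mod 256 = 95; odd-index sum = 294 mod 256 = 38 → 5f 26.
Recomputed tag = 5f26; claimed = 5f26 → match.

valid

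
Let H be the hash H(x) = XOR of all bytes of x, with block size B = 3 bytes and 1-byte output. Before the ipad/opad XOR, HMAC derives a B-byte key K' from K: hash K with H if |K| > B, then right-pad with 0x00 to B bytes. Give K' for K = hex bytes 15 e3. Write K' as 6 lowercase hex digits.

Key hex bytes 15 e3 is 2 bytes ≤ B = 3; zero-pad to 3 bytes: K' = 15 e3 00.

15e300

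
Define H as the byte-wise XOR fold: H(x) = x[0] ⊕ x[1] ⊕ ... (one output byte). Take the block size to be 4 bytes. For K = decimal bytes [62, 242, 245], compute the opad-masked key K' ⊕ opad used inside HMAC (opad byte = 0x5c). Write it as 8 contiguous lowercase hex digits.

62aea95c

Key decimal bytes [62, 242, 245] = 3e f2 f5 is 3 bytes ≤ B = 4; zero-pad to 4 bytes: K' = 3e f2 f5 00.
XOR each byte with 0x5c: 3e⊕5c=62, f2⊕5c=ae, f5⊕5c=a9, 00⊕5c=5c.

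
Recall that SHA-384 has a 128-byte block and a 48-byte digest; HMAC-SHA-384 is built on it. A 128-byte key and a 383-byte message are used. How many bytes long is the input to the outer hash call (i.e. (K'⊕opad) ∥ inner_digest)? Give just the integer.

176

Key is 128 ≤ 128 bytes, zero-padded: |K'| = 128.
Outer input = (K'⊕opad) ∥ H(inner) → 128 + 48 = 176 bytes.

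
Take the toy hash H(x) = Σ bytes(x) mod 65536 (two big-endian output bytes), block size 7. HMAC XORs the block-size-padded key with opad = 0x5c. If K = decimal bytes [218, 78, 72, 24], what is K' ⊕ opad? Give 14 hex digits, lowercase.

861214445c5c5c

Key decimal bytes [218, 78, 72, 24] = da 4e 48 18 is 4 bytes ≤ B = 7; zero-pad to 7 bytes: K' = da 4e 48 18 00 00 00.
XOR each byte with 0x5c: da⊕5c=86, 4e⊕5c=12, 48⊕5c=14, 18⊕5c=44, 00⊕5c=5c, 00⊕5c=5c, 00⊕5c=5c.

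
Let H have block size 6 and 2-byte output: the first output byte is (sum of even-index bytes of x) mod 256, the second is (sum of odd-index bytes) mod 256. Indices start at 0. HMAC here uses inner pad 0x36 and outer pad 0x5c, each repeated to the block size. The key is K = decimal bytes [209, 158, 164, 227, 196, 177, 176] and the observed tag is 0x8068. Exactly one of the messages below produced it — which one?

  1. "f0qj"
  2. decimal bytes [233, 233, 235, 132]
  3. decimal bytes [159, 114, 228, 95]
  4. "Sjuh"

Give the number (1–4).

Key decimal bytes [209, 158, 164, 227, 196, 177, 176] = d1 9e a4 e3 c4 b1 b0 is 7 bytes > B = 6, so hash it first: H(key) = e9 32, then zero-pad to 6 bytes: K' = e9 32 00 00 00 00.
K' ⊕ ipad = df 04 36 36 36 36; K' ⊕ opad = b5 6e 5c 5c 5c 5c.
m1: inner = H(df 04 36 36 36 36 66 30 71 6a) = 22 0a; tag = H(b5 6e 5c 5c 5c 5c 22 0a) = 8f30
m2: inner = H(df 04 36 36 36 36 e9 e9 eb 84) = 1f dd; tag = H(b5 6e 5c 5c 5c 5c 1f dd) = 8c03
m3: inner = H(df 04 36 36 36 36 9f 72 e4 5f) = ce 41; tag = H(b5 6e 5c 5c 5c 5c ce 41) = 3b67
m4: inner = H(df 04 36 36 36 36 53 6a 75 68) = 13 42; tag = H(b5 6e 5c 5c 5c 5c 13 42) = 8068 ← matches

4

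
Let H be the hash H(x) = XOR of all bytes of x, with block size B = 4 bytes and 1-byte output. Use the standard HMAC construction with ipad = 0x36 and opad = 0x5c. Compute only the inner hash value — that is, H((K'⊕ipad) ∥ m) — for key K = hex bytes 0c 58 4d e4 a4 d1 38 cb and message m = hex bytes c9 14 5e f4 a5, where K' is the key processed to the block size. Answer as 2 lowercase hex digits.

Key hex bytes 0c 58 4d e4 a4 d1 38 cb is 8 bytes > B = 4, so hash it first: H(key) = 7b, then zero-pad to 4 bytes: K' = 7b 00 00 00.
K' ⊕ ipad = 4d 36 36 36.
Inner input = 4d 36 36 36 ∥ c9 14 5e f4 a5.
Inner hash: XOR 4d⊕36⊕36⊕36⊕c9⊕14⊕5e⊕f4⊕a5 = a9.

a9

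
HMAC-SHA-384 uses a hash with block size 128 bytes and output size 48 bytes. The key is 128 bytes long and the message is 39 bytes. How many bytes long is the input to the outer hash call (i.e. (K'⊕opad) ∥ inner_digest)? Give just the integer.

Key is 128 ≤ 128 bytes, zero-padded: |K'| = 128.
Outer input = (K'⊕opad) ∥ H(inner) → 128 + 48 = 176 bytes.

176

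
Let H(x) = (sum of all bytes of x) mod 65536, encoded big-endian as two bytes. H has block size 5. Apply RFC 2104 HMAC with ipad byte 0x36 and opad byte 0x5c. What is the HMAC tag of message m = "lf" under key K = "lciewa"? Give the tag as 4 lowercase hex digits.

Key "lciewa" = 6c 63 69 65 77 61 is 6 bytes > B = 5, so hash it first: H(key) = 02 75, then zero-pad to 5 bytes: K' = 02 75 00 00 00.
K' ⊕ ipad = 34 43 36 36 36.  K' ⊕ opad = 5e 29 5c 5c 5c.
Inner input = (K'⊕ipad) ∥ m = 34 43 36 36 36 ∥ 6c 66.
Inner hash: sum = 52+67+54+54+54+108+102 = 491 → 01 eb.
Outer input = (K'⊕opad) ∥ inner = 5e 29 5c 5c 5c ∥ 01 eb.
Outer hash (tag): sum = 94+41+92+92+92+1+235 = 647 → 02 87.

0287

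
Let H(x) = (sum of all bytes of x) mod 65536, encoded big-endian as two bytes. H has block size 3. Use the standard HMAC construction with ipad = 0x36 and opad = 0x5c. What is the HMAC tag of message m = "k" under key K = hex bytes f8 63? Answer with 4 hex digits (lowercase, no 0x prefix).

0204

Key hex bytes f8 63 is 2 bytes ≤ B = 3; zero-pad to 3 bytes: K' = f8 63 00.
K' ⊕ ipad = ce 55 36.  K' ⊕ opad = a4 3f 5c.
Inner input = (K'⊕ipad) ∥ m = ce 55 36 ∥ 6b.
Inner hash: sum = 206+85+54+107 = 452 → 01 c4.
Outer input = (K'⊕opad) ∥ inner = a4 3f 5c ∥ 01 c4.
Outer hash (tag): sum = 164+63+92+1+196 = 516 → 02 04.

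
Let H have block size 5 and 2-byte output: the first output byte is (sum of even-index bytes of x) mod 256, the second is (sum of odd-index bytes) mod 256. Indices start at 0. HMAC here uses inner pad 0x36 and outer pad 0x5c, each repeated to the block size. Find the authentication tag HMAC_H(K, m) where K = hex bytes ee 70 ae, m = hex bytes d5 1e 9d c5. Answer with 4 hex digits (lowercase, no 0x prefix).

ee11

Key hex bytes ee 70 ae is 3 bytes ≤ B = 5; zero-pad to 5 bytes: K' = ee 70 ae 00 00.
K' ⊕ ipad = d8 46 98 36 36.  K' ⊕ opad = b2 2c f2 5c 5c.
Inner input = (K'⊕ipad) ∥ m = d8 46 98 36 36 ∥ d5 1e 9d c5.
Inner hash: even-index sum = 649 mod 256 = 137; odd-index sum = 494 mod 256 = 238 → 89 ee.
Outer input = (K'⊕opad) ∥ inner = b2 2c f2 5c 5c ∥ 89 ee.
Outer hash (tag): even-index sum = 750 mod 256 = 238; odd-index sum = 273 mod 256 = 17 → ee 11.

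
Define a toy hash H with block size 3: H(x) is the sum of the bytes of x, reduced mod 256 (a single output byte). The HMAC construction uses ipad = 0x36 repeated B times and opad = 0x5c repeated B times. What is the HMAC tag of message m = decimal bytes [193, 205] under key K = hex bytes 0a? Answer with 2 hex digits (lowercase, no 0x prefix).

44

Key hex bytes 0a is 1 byte ≤ B = 3; zero-pad to 3 bytes: K' = 0a 00 00.
K' ⊕ ipad = 3c 36 36.  K' ⊕ opad = 56 5c 5c.
Inner input = (K'⊕ipad) ∥ m = 3c 36 36 ∥ c1 cd.
Inner hash: sum = 60+54+54+193+205 = 566; mod 256 = 54 → 36.
Outer input = (K'⊕opad) ∥ inner = 56 5c 5c ∥ 36.
Outer hash (tag): sum = 86+92+92+54 = 324; mod 256 = 68 → 44.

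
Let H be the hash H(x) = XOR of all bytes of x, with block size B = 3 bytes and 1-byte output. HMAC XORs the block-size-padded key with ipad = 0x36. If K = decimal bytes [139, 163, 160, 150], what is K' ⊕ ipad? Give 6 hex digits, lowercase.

Key decimal bytes [139, 163, 160, 150] = 8b a3 a0 96 is 4 bytes > B = 3, so hash it first: H(key) = 1e, then zero-pad to 3 bytes: K' = 1e 00 00.
XOR each byte with 0x36: 1e⊕36=28, 00⊕36=36, 00⊕36=36.

283636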